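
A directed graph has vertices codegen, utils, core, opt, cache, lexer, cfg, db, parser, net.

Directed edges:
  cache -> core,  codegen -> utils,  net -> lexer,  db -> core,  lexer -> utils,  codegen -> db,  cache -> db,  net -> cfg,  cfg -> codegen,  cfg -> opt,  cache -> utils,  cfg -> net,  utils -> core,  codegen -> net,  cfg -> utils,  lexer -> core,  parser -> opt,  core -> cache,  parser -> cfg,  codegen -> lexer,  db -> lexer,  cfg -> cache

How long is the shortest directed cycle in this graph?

2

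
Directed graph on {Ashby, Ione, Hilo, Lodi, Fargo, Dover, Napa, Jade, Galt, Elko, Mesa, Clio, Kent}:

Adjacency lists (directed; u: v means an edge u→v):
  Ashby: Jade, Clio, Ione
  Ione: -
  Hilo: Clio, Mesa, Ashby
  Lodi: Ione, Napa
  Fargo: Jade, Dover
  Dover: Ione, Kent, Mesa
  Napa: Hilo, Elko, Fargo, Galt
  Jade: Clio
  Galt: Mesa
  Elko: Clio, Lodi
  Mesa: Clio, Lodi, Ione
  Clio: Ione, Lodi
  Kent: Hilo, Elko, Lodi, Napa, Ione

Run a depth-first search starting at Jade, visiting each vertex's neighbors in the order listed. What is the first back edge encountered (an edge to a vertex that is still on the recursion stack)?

DFS from Jade (visiting each vertex's neighbors in the order listed); mark gray on enter, black on exit:
Jade gray
  Clio gray
    Ione gray
    Ione black
    Lodi gray
      Lodi→Ione: Ione black — skip
      Napa gray
        Hilo gray
          Hilo→Clio: Clio is gray → back edge
First back edge: Hilo → Clio.

Hilo→Clio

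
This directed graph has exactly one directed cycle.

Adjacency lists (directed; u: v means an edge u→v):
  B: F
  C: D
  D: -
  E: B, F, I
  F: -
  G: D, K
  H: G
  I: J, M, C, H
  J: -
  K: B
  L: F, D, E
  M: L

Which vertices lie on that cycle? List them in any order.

E, I, L, M

DFS with gray/black marking from I:
I gray
  J gray
  J black
  M gray
    L gray
      F gray
      F black
      D gray
      D black
      E gray
        B gray
          B→F: F black — skip
        B black
        E→F: F black — skip
        E→I: I is gray → back edge
Back edge closes the cycle I → M → L → E → I; its vertices are {E, I, L, M}.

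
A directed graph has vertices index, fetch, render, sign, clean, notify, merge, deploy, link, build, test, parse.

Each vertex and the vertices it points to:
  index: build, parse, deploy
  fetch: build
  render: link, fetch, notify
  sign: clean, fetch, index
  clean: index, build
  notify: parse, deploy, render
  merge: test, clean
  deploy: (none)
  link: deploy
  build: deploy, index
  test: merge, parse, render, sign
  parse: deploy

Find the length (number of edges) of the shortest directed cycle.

For each vertex v, BFS finds the shortest path from v back to v.
The shortest such closed walk is merge → test → merge, length 2.

2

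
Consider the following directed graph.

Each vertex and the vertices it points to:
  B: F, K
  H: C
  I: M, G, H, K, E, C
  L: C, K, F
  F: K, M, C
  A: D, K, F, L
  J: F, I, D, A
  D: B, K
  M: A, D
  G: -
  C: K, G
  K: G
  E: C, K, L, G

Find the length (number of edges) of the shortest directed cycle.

For each vertex v, BFS finds the shortest path from v back to v.
The shortest such closed walk is M → A → F → M, length 3.

3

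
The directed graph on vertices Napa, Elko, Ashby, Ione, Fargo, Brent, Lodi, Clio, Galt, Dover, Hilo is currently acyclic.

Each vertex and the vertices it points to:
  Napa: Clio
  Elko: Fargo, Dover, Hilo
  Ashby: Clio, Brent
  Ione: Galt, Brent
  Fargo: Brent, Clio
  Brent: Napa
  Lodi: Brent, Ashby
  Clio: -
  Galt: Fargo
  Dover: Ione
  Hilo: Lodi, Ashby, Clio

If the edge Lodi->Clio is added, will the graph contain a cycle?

Adding Lodi→Clio creates a cycle iff Clio can already reach Lodi.
Explore from Clio: no path reaches Lodi. The graph stays acyclic.

No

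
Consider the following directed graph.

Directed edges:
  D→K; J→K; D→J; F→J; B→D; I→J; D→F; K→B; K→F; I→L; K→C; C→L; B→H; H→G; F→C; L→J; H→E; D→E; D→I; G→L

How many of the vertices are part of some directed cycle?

10

A vertex is on a directed cycle iff it belongs to a strongly connected component of size ≥ 2 (or has a self-loop).
The vertices on cycles are {B, C, D, F, G, H, I, J, K, L} — 10 in total.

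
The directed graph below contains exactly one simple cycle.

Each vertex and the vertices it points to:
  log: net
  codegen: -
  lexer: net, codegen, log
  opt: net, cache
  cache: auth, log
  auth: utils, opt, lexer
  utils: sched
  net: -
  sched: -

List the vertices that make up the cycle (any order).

DFS with gray/black marking from auth:
auth gray
  utils gray
    sched gray
    sched black
  utils black
  opt gray
    net gray
    net black
    cache gray
      cache→auth: auth is gray → back edge
Back edge closes the cycle auth → opt → cache → auth; its vertices are {opt, auth, cache}.

opt, auth, cache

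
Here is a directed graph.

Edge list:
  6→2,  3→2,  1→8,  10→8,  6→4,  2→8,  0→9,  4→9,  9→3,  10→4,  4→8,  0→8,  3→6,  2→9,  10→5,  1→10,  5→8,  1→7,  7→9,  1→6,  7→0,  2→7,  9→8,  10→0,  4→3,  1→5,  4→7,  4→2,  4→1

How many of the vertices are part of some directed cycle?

9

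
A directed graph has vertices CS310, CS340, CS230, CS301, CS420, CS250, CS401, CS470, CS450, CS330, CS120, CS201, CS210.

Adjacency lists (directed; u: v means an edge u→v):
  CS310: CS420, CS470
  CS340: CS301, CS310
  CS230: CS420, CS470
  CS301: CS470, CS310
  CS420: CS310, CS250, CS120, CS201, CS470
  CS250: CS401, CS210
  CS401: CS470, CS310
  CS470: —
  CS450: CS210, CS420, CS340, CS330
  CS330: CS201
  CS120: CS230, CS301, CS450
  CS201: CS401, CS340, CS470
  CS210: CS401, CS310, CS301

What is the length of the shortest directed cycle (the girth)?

2

For each vertex v, BFS finds the shortest path from v back to v.
The shortest such closed walk is CS420 → CS310 → CS420, length 2.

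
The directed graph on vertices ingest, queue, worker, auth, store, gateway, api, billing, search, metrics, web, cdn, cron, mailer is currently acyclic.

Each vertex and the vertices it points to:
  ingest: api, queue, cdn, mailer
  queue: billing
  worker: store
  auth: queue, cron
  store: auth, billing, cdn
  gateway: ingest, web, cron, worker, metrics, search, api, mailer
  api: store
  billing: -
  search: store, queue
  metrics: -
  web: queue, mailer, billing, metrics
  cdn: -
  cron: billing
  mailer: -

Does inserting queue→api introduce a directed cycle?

Yes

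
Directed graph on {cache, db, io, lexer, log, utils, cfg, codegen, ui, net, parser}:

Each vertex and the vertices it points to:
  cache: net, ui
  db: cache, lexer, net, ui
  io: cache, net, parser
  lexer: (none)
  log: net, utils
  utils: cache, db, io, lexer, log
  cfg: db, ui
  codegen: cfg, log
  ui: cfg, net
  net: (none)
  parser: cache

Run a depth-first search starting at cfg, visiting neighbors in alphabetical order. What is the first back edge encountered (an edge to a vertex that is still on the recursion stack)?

DFS from cfg (visiting neighbors in alphabetical order); mark gray on enter, black on exit:
cfg gray
  db gray
    cache gray
      net gray
      net black
      ui gray
        ui→cfg: cfg is gray → back edge
First back edge: ui → cfg.

ui->cfg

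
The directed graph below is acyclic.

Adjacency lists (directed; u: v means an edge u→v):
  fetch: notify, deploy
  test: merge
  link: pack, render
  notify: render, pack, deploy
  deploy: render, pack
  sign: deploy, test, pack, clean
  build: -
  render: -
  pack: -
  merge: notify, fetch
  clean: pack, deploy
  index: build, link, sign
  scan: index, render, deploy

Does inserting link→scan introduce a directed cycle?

Adding link→scan creates a cycle iff scan can already reach link.
Path from scan: scan → index → link.
So scan → … → link → scan is a cycle.

Yes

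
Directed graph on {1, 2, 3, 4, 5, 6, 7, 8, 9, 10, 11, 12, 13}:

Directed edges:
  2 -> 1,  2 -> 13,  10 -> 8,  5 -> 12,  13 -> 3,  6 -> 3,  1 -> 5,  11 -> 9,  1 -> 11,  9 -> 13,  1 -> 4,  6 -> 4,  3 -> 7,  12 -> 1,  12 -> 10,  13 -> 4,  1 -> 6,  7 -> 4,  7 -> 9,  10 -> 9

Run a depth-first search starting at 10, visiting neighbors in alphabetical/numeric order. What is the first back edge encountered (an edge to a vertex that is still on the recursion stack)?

DFS from 10 (visiting neighbors in alphabetical/numeric order); mark gray on enter, black on exit:
10 gray
  8 gray
  8 black
  9 gray
    13 gray
      3 gray
        7 gray
          4 gray
          4 black
          7→9: 9 is gray → back edge
First back edge: 7 → 9.

7->9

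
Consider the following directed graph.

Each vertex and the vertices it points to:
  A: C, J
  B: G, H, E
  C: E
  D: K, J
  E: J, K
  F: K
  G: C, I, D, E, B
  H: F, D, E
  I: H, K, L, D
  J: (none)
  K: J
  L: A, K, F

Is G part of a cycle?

Yes

G is on a cycle iff G can reach itself via ≥1 edge.
G → B → G — yes.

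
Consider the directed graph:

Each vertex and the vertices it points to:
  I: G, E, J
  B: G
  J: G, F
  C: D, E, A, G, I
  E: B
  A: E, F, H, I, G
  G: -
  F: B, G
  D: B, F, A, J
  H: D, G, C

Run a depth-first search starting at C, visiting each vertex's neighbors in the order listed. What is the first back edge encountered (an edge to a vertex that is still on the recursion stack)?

DFS from C (visiting each vertex's neighbors in the order listed); mark gray on enter, black on exit:
C gray
  D gray
    B gray
      G gray
      G black
    B black
    F gray
      F→B: B black — skip
      F→G: G black — skip
    F black
    A gray
      E gray
        E→B: B black — skip
      E black
      A→F: F black — skip
      H gray
        H→D: D is gray → back edge
First back edge: H → D.

H->D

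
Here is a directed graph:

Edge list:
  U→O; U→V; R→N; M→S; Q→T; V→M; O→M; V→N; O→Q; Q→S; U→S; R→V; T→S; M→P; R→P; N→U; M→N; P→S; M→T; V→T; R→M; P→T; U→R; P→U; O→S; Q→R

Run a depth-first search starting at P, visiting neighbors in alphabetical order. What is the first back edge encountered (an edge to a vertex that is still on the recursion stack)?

N→U

DFS from P (visiting neighbors in alphabetical order); mark gray on enter, black on exit:
P gray
  S gray
  S black
  T gray
    T→S: S black — skip
  T black
  U gray
    O gray
      M gray
        N gray
          N→U: U is gray → back edge
First back edge: N → U.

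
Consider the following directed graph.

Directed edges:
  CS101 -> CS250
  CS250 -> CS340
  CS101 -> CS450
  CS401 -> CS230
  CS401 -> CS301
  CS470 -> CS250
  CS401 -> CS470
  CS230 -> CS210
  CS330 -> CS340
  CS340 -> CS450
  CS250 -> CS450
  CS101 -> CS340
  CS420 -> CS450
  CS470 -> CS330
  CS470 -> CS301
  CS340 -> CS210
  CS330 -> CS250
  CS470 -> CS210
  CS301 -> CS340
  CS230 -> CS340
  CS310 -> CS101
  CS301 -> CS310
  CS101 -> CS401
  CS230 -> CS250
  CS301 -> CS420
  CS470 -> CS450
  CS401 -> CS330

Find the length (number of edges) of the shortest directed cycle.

4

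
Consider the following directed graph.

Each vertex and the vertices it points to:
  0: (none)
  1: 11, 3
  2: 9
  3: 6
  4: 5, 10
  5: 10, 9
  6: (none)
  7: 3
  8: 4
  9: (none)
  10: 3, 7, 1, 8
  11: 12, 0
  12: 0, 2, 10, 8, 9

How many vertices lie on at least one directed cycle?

A vertex is on a directed cycle iff it belongs to a strongly connected component of size ≥ 2 (or has a self-loop).
The vertices on cycles are {1, 4, 5, 8, 10, 11, 12} — 7 in total.

7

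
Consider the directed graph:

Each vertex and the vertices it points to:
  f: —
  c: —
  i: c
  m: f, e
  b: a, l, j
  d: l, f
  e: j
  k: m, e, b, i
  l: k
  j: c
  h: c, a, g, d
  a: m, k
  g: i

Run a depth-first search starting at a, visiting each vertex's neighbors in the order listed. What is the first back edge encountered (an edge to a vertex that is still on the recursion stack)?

b->a

DFS from a (visiting each vertex's neighbors in the order listed); mark gray on enter, black on exit:
a gray
  m gray
    f gray
    f black
    e gray
      j gray
        c gray
        c black
      j black
    e black
  m black
  k gray
    k→m: m black — skip
    k→e: e black — skip
    b gray
      b→a: a is gray → back edge
First back edge: b → a.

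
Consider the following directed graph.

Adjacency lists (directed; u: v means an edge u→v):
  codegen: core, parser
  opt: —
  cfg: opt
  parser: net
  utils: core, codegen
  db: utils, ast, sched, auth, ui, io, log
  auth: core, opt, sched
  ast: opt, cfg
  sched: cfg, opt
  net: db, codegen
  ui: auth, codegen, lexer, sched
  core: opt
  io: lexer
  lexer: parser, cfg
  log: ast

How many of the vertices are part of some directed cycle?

A vertex is on a directed cycle iff it belongs to a strongly connected component of size ≥ 2 (or has a self-loop).
The vertices on cycles are {db, io, ui, net, lexer, utils, parser, codegen} — 8 in total.

8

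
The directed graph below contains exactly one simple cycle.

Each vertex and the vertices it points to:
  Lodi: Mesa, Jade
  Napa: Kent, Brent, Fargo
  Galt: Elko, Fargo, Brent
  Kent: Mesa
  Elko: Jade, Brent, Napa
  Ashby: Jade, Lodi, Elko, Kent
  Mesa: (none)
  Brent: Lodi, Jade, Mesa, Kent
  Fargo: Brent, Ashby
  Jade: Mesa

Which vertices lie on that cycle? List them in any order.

DFS with gray/black marking from Fargo:
Fargo gray
  Brent gray
    Lodi gray
      Mesa gray
      Mesa black
      Jade gray
        Jade→Mesa: Mesa black — skip
      Jade black
    Lodi black
    Brent→Jade: Jade black — skip
    Brent→Mesa: Mesa black — skip
    Kent gray
      Kent→Mesa: Mesa black — skip
    Kent black
  Brent black
  Ashby gray
    Ashby→Jade: Jade black — skip
    Ashby→Lodi: Lodi black — skip
    Elko gray
      Elko→Jade: Jade black — skip
      Elko→Brent: Brent black — skip
      Napa gray
        Napa→Kent: Kent black — skip
        Napa→Brent: Brent black — skip
        Napa→Fargo: Fargo is gray → back edge
Back edge closes the cycle Fargo → Ashby → Elko → Napa → Fargo; its vertices are {Elko, Napa, Ashby, Fargo}.

Elko, Napa, Ashby, Fargo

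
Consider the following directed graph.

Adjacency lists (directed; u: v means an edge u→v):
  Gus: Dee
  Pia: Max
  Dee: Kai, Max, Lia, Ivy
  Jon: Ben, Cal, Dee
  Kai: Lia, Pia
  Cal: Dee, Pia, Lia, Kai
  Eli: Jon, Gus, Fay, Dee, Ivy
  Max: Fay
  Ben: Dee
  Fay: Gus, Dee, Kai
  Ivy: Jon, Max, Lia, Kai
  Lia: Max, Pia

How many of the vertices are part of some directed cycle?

11

A vertex is on a directed cycle iff it belongs to a strongly connected component of size ≥ 2 (or has a self-loop).
The vertices on cycles are {Ben, Cal, Dee, Fay, Gus, Ivy, Jon, Kai, Lia, Max, Pia} — 11 in total.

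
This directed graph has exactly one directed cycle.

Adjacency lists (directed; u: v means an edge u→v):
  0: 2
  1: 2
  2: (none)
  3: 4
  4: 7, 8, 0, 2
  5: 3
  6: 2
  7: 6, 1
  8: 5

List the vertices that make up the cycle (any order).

3, 4, 5, 8

DFS with gray/black marking from 4:
4 gray
  7 gray
    6 gray
      2 gray
      2 black
    6 black
    1 gray
      1→2: 2 black — skip
    1 black
  7 black
  8 gray
    5 gray
      3 gray
        3→4: 4 is gray → back edge
Back edge closes the cycle 4 → 8 → 5 → 3 → 4; its vertices are {3, 4, 5, 8}.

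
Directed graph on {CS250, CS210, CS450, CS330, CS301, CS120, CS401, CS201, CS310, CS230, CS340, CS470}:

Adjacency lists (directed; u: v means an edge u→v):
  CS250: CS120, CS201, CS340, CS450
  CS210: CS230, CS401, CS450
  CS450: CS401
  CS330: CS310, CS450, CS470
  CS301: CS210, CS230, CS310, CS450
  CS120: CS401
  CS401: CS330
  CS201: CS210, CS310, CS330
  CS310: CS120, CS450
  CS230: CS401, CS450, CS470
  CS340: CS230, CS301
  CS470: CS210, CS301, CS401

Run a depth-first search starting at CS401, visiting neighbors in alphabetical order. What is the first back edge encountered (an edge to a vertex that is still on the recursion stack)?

CS120→CS401

DFS from CS401 (visiting neighbors in alphabetical order); mark gray on enter, black on exit:
CS401 gray
  CS330 gray
    CS310 gray
      CS120 gray
        CS120→CS401: CS401 is gray → back edge
First back edge: CS120 → CS401.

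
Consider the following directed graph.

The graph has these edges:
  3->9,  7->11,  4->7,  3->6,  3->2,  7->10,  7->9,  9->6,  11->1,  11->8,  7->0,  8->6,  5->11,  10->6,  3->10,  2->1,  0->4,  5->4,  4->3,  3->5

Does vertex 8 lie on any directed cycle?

No

8 lies on a cycle iff there is a path from 8 back to itself.
Exploring from 8, it never reaches itself; equivalently, its strongly connected component is a singleton.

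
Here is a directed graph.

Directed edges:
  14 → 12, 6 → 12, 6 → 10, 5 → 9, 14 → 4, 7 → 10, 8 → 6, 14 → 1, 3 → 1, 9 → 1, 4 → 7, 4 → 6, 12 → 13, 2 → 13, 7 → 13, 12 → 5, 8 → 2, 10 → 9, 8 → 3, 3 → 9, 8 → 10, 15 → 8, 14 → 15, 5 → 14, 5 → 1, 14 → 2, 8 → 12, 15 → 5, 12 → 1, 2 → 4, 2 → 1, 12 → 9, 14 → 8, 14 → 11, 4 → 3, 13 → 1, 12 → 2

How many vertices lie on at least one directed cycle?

A vertex is on a directed cycle iff it belongs to a strongly connected component of size ≥ 2 (or has a self-loop).
The vertices on cycles are {2, 4, 5, 6, 8, 12, 14, 15} — 8 in total.

8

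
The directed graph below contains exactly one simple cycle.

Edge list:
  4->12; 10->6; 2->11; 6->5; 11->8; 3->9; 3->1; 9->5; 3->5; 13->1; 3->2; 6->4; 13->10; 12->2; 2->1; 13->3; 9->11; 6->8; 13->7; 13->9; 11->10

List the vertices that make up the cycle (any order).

2, 4, 6, 10, 11, 12

DFS with gray/black marking from 10:
10 gray
  6 gray
    8 gray
    8 black
    5 gray
    5 black
    4 gray
      12 gray
        2 gray
          11 gray
            11→10: 10 is gray → back edge
Back edge closes the cycle 10 → 6 → 4 → 12 → 2 → 11 → 10; its vertices are {2, 4, 6, 10, 11, 12}.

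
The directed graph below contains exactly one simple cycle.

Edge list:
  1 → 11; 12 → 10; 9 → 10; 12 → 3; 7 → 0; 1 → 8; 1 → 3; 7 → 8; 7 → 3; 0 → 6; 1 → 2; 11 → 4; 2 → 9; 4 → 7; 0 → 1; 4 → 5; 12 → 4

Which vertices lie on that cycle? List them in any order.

DFS with gray/black marking from 4:
4 gray
  5 gray
  5 black
  7 gray
    3 gray
    3 black
    0 gray
      6 gray
      6 black
      1 gray
        8 gray
        8 black
        2 gray
          9 gray
            10 gray
            10 black
          9 black
        2 black
        1→3: 3 black — skip
        11 gray
          11→4: 4 is gray → back edge
Back edge closes the cycle 4 → 7 → 0 → 1 → 11 → 4; its vertices are {0, 1, 4, 7, 11}.

0, 1, 4, 7, 11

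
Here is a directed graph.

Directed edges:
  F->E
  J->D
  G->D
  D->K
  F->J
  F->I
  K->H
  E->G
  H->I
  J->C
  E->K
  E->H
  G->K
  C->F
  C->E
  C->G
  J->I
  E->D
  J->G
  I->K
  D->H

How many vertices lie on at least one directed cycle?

6

A vertex is on a directed cycle iff it belongs to a strongly connected component of size ≥ 2 (or has a self-loop).
The vertices on cycles are {C, F, H, I, J, K} — 6 in total.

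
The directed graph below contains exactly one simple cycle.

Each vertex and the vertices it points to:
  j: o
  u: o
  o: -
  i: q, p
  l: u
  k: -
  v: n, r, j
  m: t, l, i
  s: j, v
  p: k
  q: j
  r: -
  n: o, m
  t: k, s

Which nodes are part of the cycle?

DFS with gray/black marking from m:
m gray
  t gray
    k gray
    k black
    s gray
      j gray
        o gray
        o black
      j black
      v gray
        n gray
          n→o: o black — skip
          n→m: m is gray → back edge
Back edge closes the cycle m → t → s → v → n → m; its vertices are {m, n, s, t, v}.

m, n, s, t, v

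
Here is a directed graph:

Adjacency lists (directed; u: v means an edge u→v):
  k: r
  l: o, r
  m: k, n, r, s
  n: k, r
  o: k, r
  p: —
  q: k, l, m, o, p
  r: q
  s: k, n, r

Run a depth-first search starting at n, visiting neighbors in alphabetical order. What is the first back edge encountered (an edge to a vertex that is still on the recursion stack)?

q->k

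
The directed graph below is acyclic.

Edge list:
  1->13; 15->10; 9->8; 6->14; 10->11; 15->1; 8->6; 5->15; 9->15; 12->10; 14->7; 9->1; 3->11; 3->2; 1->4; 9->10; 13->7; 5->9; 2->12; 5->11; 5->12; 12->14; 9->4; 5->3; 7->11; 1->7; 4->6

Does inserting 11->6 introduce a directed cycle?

Yes

Adding 11→6 creates a cycle iff 6 can already reach 11.
Path from 6: 6 → 14 → 7 → 11.
So 6 → … → 11 → 6 is a cycle.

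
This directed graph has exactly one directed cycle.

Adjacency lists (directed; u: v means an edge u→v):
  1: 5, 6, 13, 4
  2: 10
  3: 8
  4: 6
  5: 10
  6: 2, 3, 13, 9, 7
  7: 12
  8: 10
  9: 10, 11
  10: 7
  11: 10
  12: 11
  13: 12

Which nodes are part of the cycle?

DFS with gray/black marking from 7:
7 gray
  12 gray
    11 gray
      10 gray
        10→7: 7 is gray → back edge
Back edge closes the cycle 7 → 12 → 11 → 10 → 7; its vertices are {7, 10, 11, 12}.

7, 10, 11, 12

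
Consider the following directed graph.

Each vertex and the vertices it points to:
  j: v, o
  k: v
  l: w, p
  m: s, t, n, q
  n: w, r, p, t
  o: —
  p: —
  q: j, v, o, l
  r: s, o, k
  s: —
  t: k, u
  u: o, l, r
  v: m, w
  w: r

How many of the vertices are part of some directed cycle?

11

A vertex is on a directed cycle iff it belongs to a strongly connected component of size ≥ 2 (or has a self-loop).
The vertices on cycles are {j, k, l, m, n, q, r, t, u, v, w} — 11 in total.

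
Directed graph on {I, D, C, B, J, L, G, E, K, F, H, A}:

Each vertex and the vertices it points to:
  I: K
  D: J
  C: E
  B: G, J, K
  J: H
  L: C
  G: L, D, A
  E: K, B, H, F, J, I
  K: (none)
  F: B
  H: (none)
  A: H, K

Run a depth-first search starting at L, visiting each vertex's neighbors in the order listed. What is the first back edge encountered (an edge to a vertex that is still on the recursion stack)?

G→L

DFS from L (visiting each vertex's neighbors in the order listed); mark gray on enter, black on exit:
L gray
  C gray
    E gray
      K gray
      K black
      B gray
        G gray
          G→L: L is gray → back edge
First back edge: G → L.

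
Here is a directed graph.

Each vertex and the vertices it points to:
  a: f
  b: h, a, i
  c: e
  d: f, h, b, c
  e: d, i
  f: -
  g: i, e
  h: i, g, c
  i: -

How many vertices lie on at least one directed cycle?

6

A vertex is on a directed cycle iff it belongs to a strongly connected component of size ≥ 2 (or has a self-loop).
The vertices on cycles are {b, c, d, e, g, h} — 6 in total.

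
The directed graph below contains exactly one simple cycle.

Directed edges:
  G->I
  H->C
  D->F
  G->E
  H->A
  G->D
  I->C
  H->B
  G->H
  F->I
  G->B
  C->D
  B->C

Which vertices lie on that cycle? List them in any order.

DFS with gray/black marking from I:
I gray
  C gray
    D gray
      F gray
        F→I: I is gray → back edge
Back edge closes the cycle I → C → D → F → I; its vertices are {C, D, F, I}.

C, D, F, I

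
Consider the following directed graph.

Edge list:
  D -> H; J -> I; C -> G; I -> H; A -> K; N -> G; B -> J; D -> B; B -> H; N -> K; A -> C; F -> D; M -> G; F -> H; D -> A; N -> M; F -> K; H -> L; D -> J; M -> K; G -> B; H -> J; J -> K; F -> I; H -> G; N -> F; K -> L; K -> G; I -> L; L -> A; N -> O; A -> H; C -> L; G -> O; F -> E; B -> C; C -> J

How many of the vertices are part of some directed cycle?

9

A vertex is on a directed cycle iff it belongs to a strongly connected component of size ≥ 2 (or has a self-loop).
The vertices on cycles are {A, B, C, G, H, I, J, K, L} — 9 in total.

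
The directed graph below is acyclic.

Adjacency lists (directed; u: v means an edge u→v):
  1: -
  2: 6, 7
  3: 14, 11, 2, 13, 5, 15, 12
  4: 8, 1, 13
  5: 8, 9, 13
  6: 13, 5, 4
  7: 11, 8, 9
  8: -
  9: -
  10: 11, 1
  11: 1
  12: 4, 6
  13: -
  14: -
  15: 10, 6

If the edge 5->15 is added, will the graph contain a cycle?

Yes

Adding 5→15 creates a cycle iff 15 can already reach 5.
Path from 15: 15 → 6 → 5.
So 15 → … → 5 → 15 is a cycle.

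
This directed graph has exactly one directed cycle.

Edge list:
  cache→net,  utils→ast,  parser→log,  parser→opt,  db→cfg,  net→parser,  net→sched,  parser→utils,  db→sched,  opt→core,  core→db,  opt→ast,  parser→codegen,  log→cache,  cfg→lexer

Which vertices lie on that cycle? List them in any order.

log, net, cache, parser

DFS with gray/black marking from parser:
parser gray
  log gray
    cache gray
      net gray
        sched gray
        sched black
        net→parser: parser is gray → back edge
Back edge closes the cycle parser → log → cache → net → parser; its vertices are {log, net, cache, parser}.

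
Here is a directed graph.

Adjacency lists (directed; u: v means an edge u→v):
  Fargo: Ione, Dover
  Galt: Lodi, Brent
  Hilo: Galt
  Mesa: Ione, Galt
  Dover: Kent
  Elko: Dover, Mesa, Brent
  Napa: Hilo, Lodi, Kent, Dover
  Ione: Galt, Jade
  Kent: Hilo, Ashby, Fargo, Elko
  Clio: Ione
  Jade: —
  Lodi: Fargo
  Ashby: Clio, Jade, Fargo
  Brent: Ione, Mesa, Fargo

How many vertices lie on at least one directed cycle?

12

A vertex is on a directed cycle iff it belongs to a strongly connected component of size ≥ 2 (or has a self-loop).
The vertices on cycles are {Clio, Elko, Galt, Hilo, Ione, Kent, Lodi, Mesa, Ashby, Brent, Dover, Fargo} — 12 in total.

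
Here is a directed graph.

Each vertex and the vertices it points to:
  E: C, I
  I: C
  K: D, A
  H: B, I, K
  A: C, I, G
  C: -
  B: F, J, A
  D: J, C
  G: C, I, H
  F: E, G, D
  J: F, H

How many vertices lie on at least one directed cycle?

A vertex is on a directed cycle iff it belongs to a strongly connected component of size ≥ 2 (or has a self-loop).
The vertices on cycles are {A, B, D, F, G, H, J, K} — 8 in total.

8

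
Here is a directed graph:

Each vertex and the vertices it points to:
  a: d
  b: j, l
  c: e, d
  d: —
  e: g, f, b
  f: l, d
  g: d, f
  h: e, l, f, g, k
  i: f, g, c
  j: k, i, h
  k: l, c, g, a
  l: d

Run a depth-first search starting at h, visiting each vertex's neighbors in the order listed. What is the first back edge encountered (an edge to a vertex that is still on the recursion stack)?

DFS from h (visiting each vertex's neighbors in the order listed); mark gray on enter, black on exit:
h gray
  e gray
    g gray
      d gray
      d black
      f gray
        l gray
          l→d: d black — skip
        l black
        f→d: d black — skip
      f black
    g black
    e→f: f black — skip
    b gray
      j gray
        k gray
          k→l: l black — skip
          c gray
            c→e: e is gray → back edge
First back edge: c → e.

c→e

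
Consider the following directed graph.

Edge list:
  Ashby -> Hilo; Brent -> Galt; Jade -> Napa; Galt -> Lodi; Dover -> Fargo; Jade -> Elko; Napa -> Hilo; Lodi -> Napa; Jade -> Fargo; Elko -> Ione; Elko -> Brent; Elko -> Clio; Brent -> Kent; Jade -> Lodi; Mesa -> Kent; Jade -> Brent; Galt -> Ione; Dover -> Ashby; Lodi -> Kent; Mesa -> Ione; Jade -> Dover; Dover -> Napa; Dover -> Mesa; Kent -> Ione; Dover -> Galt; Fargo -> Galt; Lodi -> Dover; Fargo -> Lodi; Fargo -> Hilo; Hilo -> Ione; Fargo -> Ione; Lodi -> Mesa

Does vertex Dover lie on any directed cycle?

Yes

Dover is on a cycle iff Dover can reach itself via ≥1 edge.
Dover → Galt → Lodi → Dover — yes.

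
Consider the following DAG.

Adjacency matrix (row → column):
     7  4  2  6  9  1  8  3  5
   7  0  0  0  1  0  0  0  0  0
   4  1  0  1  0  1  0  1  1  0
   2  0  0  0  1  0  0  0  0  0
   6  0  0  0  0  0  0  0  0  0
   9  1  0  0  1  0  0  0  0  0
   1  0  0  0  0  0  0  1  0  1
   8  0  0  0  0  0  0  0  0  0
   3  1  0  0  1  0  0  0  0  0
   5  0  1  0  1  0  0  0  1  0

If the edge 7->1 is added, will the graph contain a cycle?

Adding 7→1 creates a cycle iff 1 can already reach 7.
Path from 1: 1 → 5 → 4 → 7.
So 1 → … → 7 → 1 is a cycle.

Yes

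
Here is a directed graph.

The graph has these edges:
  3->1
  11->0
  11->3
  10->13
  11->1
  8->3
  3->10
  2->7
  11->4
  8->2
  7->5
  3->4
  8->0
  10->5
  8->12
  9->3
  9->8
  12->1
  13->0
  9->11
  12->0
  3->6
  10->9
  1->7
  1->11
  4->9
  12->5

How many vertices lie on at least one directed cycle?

A vertex is on a directed cycle iff it belongs to a strongly connected component of size ≥ 2 (or has a self-loop).
The vertices on cycles are {1, 3, 4, 8, 9, 10, 11, 12} — 8 in total.

8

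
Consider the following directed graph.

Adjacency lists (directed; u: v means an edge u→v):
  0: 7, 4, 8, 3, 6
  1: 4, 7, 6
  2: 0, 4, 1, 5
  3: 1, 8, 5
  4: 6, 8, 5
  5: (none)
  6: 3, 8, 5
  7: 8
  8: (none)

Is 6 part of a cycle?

6 is on a cycle iff 6 can reach itself via ≥1 edge.
6 → 3 → 1 → 6 — yes.

Yes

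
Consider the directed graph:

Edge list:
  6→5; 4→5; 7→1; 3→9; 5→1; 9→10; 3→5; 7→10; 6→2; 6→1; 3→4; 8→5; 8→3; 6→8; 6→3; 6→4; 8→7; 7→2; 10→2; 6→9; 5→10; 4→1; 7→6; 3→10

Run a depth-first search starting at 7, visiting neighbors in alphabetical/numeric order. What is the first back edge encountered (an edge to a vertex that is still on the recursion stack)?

DFS from 7 (visiting neighbors in alphabetical/numeric order); mark gray on enter, black on exit:
7 gray
  1 gray
  1 black
  2 gray
  2 black
  6 gray
    6→1: 1 black — skip
    6→2: 2 black — skip
    3 gray
      4 gray
        4→1: 1 black — skip
        5 gray
          5→1: 1 black — skip
          10 gray
            10→2: 2 black — skip
          10 black
        5 black
      4 black
      3→5: 5 black — skip
      9 gray
        9→10: 10 black — skip
      9 black
      3→10: 10 black — skip
    3 black
    6→4: 4 black — skip
    6→5: 5 black — skip
    8 gray
      8→3: 3 black — skip
      8→5: 5 black — skip
      8→7: 7 is gray → back edge
First back edge: 8 → 7.

8->7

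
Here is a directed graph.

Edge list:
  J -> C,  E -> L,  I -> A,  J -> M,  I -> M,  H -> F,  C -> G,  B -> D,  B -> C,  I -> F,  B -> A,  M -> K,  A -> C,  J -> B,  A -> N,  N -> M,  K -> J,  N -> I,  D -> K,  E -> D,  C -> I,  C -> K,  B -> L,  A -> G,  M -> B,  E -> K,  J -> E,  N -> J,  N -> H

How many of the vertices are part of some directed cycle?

10

A vertex is on a directed cycle iff it belongs to a strongly connected component of size ≥ 2 (or has a self-loop).
The vertices on cycles are {A, B, C, D, E, I, J, K, M, N} — 10 in total.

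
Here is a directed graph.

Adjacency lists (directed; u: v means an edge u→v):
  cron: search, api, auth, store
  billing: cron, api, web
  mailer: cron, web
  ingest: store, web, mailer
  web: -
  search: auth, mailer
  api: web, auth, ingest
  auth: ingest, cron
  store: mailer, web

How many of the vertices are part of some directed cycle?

A vertex is on a directed cycle iff it belongs to a strongly connected component of size ≥ 2 (or has a self-loop).
The vertices on cycles are {api, auth, cron, store, ingest, mailer, search} — 7 in total.

7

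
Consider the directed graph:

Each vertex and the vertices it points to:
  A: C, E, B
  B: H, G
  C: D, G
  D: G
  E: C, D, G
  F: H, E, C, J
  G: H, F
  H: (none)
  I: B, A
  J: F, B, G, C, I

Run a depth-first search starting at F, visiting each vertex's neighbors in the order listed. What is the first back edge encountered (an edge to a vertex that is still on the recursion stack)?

DFS from F (visiting each vertex's neighbors in the order listed); mark gray on enter, black on exit:
F gray
  H gray
  H black
  E gray
    C gray
      D gray
        G gray
          G→H: H black — skip
          G→F: F is gray → back edge
First back edge: G → F.

G->F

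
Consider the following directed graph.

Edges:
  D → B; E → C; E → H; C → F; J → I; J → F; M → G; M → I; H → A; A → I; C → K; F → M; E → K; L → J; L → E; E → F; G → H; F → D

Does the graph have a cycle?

No

DFS with white/gray/black marking, starting from H:
H gray
  A gray
    I gray
    I black
  A black
H black
E gray
  E→H: H black — skip
  C gray
    K gray
    K black
    F gray
      D gray
        B gray
        B black
      D black
      M gray
        M→I: I black — skip
        G gray
          G→H: H black — skip
        G black
      M black
    F black
  C black
  E→F: F black — skip
  E→K: K black — skip
E black
L gray
  L→E: E black — skip
  J gray
    J→I: I black — skip
    J→F: F black — skip
  J black
L black
Every edge goes to a white or black vertex — no back edge, so the graph is acyclic.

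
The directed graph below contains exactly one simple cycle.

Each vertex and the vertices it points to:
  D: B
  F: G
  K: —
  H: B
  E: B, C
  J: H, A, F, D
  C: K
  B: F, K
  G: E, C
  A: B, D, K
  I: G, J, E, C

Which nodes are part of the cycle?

B, E, F, G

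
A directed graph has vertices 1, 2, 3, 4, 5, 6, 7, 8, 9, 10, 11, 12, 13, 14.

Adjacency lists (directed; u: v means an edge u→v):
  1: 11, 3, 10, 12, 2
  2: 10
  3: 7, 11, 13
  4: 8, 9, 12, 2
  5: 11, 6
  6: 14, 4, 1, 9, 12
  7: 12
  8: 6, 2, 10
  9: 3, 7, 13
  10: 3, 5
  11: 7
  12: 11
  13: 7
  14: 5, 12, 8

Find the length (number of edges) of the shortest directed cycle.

For each vertex v, BFS finds the shortest path from v back to v.
The shortest such closed walk is 14 → 5 → 6 → 14, length 3.

3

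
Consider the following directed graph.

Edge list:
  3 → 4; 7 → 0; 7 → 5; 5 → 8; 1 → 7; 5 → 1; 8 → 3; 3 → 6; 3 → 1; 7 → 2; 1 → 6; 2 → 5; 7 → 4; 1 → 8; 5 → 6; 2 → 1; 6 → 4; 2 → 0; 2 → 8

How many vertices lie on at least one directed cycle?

6

A vertex is on a directed cycle iff it belongs to a strongly connected component of size ≥ 2 (or has a self-loop).
The vertices on cycles are {1, 2, 3, 5, 7, 8} — 6 in total.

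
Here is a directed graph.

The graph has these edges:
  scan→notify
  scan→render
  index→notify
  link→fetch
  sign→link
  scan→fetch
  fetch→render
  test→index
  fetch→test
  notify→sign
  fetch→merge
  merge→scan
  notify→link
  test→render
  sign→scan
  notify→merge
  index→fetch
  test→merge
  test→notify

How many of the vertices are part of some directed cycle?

8

A vertex is on a directed cycle iff it belongs to a strongly connected component of size ≥ 2 (or has a self-loop).
The vertices on cycles are {link, scan, sign, test, fetch, index, merge, notify} — 8 in total.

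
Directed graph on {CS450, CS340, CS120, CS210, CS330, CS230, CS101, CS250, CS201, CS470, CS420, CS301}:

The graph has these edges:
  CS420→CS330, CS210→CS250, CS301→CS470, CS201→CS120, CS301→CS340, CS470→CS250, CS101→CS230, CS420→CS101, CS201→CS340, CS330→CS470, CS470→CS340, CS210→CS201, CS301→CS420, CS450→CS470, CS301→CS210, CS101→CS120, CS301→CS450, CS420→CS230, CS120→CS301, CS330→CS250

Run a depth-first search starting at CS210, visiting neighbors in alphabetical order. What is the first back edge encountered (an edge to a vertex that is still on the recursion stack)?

DFS from CS210 (visiting neighbors in alphabetical order); mark gray on enter, black on exit:
CS210 gray
  CS201 gray
    CS120 gray
      CS301 gray
        CS301→CS210: CS210 is gray → back edge
First back edge: CS301 → CS210.

CS301→CS210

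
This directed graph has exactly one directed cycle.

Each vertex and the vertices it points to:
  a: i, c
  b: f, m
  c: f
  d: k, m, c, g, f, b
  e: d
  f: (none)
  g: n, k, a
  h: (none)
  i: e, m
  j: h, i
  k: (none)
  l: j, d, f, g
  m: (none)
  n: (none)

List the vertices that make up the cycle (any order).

a, d, e, g, i

DFS with gray/black marking from d:
d gray
  k gray
  k black
  m gray
  m black
  c gray
    f gray
    f black
  c black
  g gray
    n gray
    n black
    g→k: k black — skip
    a gray
      i gray
        e gray
          e→d: d is gray → back edge
Back edge closes the cycle d → g → a → i → e → d; its vertices are {a, d, e, g, i}.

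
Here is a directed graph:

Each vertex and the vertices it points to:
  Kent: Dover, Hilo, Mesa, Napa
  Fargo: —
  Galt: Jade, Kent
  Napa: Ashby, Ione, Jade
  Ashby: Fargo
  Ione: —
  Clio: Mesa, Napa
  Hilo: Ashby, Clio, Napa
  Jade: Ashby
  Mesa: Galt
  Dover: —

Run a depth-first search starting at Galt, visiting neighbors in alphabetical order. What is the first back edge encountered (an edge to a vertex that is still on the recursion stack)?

DFS from Galt (visiting neighbors in alphabetical order); mark gray on enter, black on exit:
Galt gray
  Jade gray
    Ashby gray
      Fargo gray
      Fargo black
    Ashby black
  Jade black
  Kent gray
    Dover gray
    Dover black
    Hilo gray
      Hilo→Ashby: Ashby black — skip
      Clio gray
        Mesa gray
          Mesa→Galt: Galt is gray → back edge
First back edge: Mesa → Galt.

Mesa->Galt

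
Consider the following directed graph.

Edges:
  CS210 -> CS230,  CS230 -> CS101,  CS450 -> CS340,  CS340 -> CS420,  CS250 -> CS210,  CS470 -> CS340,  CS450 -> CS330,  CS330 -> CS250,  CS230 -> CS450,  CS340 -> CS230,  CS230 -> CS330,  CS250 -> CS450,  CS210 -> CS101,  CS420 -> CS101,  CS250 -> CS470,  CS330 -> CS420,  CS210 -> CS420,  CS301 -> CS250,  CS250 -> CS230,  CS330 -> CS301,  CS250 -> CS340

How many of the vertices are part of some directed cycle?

8

A vertex is on a directed cycle iff it belongs to a strongly connected component of size ≥ 2 (or has a self-loop).
The vertices on cycles are {CS210, CS230, CS250, CS301, CS330, CS340, CS450, CS470} — 8 in total.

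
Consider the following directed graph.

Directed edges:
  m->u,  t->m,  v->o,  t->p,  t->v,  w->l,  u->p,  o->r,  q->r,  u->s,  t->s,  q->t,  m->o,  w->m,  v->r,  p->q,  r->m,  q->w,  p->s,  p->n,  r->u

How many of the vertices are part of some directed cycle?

A vertex is on a directed cycle iff it belongs to a strongly connected component of size ≥ 2 (or has a self-loop).
The vertices on cycles are {m, o, p, q, r, t, u, v, w} — 9 in total.

9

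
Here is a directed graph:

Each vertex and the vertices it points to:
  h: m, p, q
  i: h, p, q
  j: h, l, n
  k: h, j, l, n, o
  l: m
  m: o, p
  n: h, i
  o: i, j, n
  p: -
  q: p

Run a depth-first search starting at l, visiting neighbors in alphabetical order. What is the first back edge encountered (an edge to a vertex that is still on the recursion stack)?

h→m

DFS from l (visiting neighbors in alphabetical order); mark gray on enter, black on exit:
l gray
  m gray
    o gray
      i gray
        h gray
          h→m: m is gray → back edge
First back edge: h → m.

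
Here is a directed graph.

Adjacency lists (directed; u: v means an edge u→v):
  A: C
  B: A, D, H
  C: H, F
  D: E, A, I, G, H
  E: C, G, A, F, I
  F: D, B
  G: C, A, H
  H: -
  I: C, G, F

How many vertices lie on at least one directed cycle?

A vertex is on a directed cycle iff it belongs to a strongly connected component of size ≥ 2 (or has a self-loop).
The vertices on cycles are {A, B, C, D, E, F, G, I} — 8 in total.

8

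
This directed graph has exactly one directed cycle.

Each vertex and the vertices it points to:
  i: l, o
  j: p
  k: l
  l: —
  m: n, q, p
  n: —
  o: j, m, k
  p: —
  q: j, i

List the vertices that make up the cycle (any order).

DFS with gray/black marking from o:
o gray
  j gray
    p gray
    p black
  j black
  m gray
    n gray
    n black
    q gray
      q→j: j black — skip
      i gray
        l gray
        l black
        i→o: o is gray → back edge
Back edge closes the cycle o → m → q → i → o; its vertices are {i, m, o, q}.

i, m, o, q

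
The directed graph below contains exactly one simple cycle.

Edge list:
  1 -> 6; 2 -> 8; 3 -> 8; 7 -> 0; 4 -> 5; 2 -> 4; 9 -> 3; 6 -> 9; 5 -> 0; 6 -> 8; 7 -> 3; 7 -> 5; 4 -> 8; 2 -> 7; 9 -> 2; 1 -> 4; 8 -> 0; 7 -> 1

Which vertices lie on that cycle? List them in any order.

1, 2, 6, 7, 9

DFS with gray/black marking from 9:
9 gray
  2 gray
    7 gray
      1 gray
        6 gray
          6→9: 9 is gray → back edge
Back edge closes the cycle 9 → 2 → 7 → 1 → 6 → 9; its vertices are {1, 2, 6, 7, 9}.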